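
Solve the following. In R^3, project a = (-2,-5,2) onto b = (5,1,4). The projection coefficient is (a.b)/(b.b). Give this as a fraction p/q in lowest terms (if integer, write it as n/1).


Projection coefficient = (a . b) / (b . b)
a . b = (-2)*5 + (-5)*1 + 2*4
= -10 + (-5) + 8 = -7
b . b = 5^2 + 1^2 + 4^2
= 25 + 1 + 16 = 42
Coefficient = -7/42
In lowest terms: -1/6


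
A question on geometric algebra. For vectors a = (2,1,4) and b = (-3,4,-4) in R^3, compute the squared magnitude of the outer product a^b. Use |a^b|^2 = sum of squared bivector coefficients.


a wedge b = (a1*b2 - a2*b1)*e12 + (a1*b3 - a3*b1)*e13 + (a2*b3 - a3*b2)*e23
e12 coeff: 2*4 - 1*(-3) = 8 - (-3) = 11
e13 coeff: 2*(-4) - 4*(-3) = -8 - (-12) = 4
e23 coeff: 1*(-4) - 4*4 = -4 - 16 = -20
|a wedge b|^2 = 11^2 + 4^2 + (-20)^2
= 121 + 16 + 400
= 537


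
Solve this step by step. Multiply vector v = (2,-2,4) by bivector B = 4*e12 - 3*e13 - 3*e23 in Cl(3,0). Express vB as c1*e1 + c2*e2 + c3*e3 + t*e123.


vB has grade-1 (vector) and grade-3 (trivector) parts: vB = (v _| B) + (v ^ B).
Vector part <vB>_1:
  e1: -v2*b12 - v3*b13 = -(-2)*(4) - (4)*(-3) = 20
  e2: v1*b12 - v3*b23 = (2)*(4) - (4)*(-3) = 20
  e3: v1*b13 + v2*b23 = (2)*(-3) + (-2)*(-3) = 0
Trivector part <vB>_3:
  e123: v1*b23 - v2*b13 + v3*b12 = (2)*(-3) - (-2)*(-3) + (4)*(4) = 4
vB = 20*e1 + 20*e2 + 0*e3 + 4*e123


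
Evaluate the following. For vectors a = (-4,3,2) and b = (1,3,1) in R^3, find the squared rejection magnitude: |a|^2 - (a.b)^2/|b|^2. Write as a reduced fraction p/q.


|a|^2 = (-4)^2 + 3^2 + 2^2 = 29
|b|^2 = 1^2 + 3^2 + 1^2 = 11
a . b = (-4)*1 + 3*3 + 2*1 = 7
(a.b)^2 = 7^2 = 49
|rej|^2 = 29 - 49/11
= (319 - 49)/11
= 270/11
In lowest terms: 270/11


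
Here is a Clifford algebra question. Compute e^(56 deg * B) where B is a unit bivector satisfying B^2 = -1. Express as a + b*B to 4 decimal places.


For a unit bivector B with B^2 = -1, the exponential series gives
e^(theta*B) = cos(theta) + sin(theta)*B (the GA analogue of Euler's formula).
theta = 56 degrees = 0.977384 rad
cos(56 deg) = 0.5592
sin(56 deg) = 0.8290
exp(theta*B) = 0.5592 + 0.8290*B


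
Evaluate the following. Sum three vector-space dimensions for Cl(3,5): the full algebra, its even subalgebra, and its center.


n = 3 + 5 = 8
Total dim = 2^8 = 256
Even subalgebra dim = 2^7 = 128
n is even, so center dim = 1
Sum = 256 + 128 + 1 = 385


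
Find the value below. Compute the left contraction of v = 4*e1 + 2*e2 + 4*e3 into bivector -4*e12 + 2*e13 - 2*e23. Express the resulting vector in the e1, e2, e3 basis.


Left contraction v _| B = <vB>_1 (grade-1 part of the geometric product vB).
Using e1_|e12 = e2, e2_|e12 = -e1, e1_|e13 = e3, e3_|e13 = -e1, e2_|e23 = e3, e3_|e23 = -e2:
e1 coeff: -v2*b12 - v3*b13 = -(2)*(-4) - (4)*(2) = 0
e2 coeff: v1*b12 - v3*b23 = (4)*(-4) - (4)*(-2) = -8
e3 coeff: v1*b13 + v2*b23 = (4)*(2) + (2)*(-2) = 4
v _| B = 0*e1 - 8*e2 + 4*e3


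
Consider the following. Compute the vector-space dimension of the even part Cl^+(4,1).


Even subalgebra dimension = 2^(n-1)
n = 4 + 1 = 5
2^(5 - 1) = 2^4 = 16
Verification: sum of C(5,k) for even k = 1 + 10 + 5 = 16
Result = 16


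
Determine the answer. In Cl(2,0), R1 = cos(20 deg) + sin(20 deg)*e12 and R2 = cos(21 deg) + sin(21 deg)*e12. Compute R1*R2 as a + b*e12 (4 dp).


Same-plane rotors commute and their half-angles add:
R1*R2 = cos(a1 + a2) + sin(a1 + a2)*e12.
a1 + a2 = 20 + 21 = 41 deg
cos(41 deg) = 0.7547
sin(41 deg) = 0.6561
R1*R2 = 0.7547 + 0.6561*e12


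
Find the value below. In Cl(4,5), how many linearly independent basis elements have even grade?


Even subalgebra dimension = 2^(n-1)
n = 4 + 5 = 9
2^(9 - 1) = 2^8 = 256
Verification: sum of C(9,k) for even k = 1 + 36 + 126 + 84 + 9 = 256
Result = 256


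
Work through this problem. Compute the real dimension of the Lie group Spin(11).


Spin(n) double-covers SO(n); both have Lie algebra so(n) of dimension n(n-1)/2.
n = 11
n(n-1) = 11 * 10 = 110
dim Spin(11) = 110/2 = 55


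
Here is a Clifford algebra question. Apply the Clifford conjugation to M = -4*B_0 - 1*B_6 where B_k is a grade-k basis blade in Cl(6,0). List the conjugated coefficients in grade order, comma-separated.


Clifford conjugate sign for grade k: (-1)^(k(k+1)/2)
Grade 0: (-1)^(0*1/2) = (-1)^0 = 1, coeff -4 -> -4
Grade 6: (-1)^(6*7/2) = (-1)^21 = -1, coeff -1 -> 1
Conjugated coefficients: -4, 1


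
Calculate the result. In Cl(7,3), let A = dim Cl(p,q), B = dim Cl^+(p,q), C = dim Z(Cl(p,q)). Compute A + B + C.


n = 7 + 3 = 10
Total dim = 2^10 = 1024
Even subalgebra dim = 2^9 = 512
n is even, so center dim = 1
Sum = 1024 + 512 + 1 = 1537


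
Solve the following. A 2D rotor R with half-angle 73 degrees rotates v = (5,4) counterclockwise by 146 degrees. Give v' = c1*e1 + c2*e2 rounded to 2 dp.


Rotor R = cos(73deg) - sin(73deg)*e12
Rotation angle theta = 2 * 73 = 146 degrees
v' = R*v*~R rotates v by theta.
cos(146deg) = -0.8290, sin(146deg) = 0.5592
v'_1 = 5*cos(146deg) - 4*sin(146deg)
= 5*(-0.8290) - 4*0.5592
= -6.38
v'_2 = 5*sin(146deg) + 4*cos(146deg)
= 5*0.5592 + 4*(-0.8290)
= -0.52
v' = -6.38*e1 - 0.52*e2


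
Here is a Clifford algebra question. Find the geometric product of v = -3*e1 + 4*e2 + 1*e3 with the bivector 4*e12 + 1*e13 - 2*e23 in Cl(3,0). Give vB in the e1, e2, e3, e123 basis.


vB has grade-1 (vector) and grade-3 (trivector) parts: vB = (v _| B) + (v ^ B).
Vector part <vB>_1:
  e1: -v2*b12 - v3*b13 = -(4)*(4) - (1)*(1) = -17
  e2: v1*b12 - v3*b23 = (-3)*(4) - (1)*(-2) = -10
  e3: v1*b13 + v2*b23 = (-3)*(1) + (4)*(-2) = -11
Trivector part <vB>_3:
  e123: v1*b23 - v2*b13 + v3*b12 = (-3)*(-2) - (4)*(1) + (1)*(4) = 6
vB = -17*e1 - 10*e2 - 11*e3 + 6*e123


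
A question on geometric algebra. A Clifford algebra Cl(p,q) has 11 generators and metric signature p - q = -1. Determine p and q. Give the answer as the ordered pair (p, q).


We need p + q = 11 and p - q = -1.
Adding: 2p = 11 + (-1) = 10, so p = 5.
Then q = 11 - 5 = 6.
(p, q) = (5, 6)


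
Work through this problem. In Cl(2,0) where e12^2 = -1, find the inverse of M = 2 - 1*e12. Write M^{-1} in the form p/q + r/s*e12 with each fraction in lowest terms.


M = 2 - 1*e12, where e12^2 = -1.
Since M commutes with its reverse ~M = a - b*e12, M * ~M = a^2 - b^2*e12^2 = a^2 + b^2.
So M^{-1} = ~M / (a^2 + b^2) = (a - b*e12)/(a^2 + b^2).
a^2 + b^2 = 4 + 1 = 5
Scalar part = 2/5 = 2/5
Bivector coeff = 1/5 = 1/5
M^{-1} = 2/5 + 1/5*e12


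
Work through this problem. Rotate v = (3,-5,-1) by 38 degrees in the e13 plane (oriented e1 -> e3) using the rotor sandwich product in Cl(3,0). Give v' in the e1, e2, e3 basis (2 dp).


Rotor R = cos(19deg) - sin(19deg)*e13
Rotation angle theta = 2 * 19 = 38 degrees in the e13 plane (e1 -> e3).
The component perpendicular to the plane (e2) is invariant: v'_2 = v2 = -5.00
cos(38deg) = 0.7880, sin(38deg) = 0.6157
v'_1 = v1*cos(theta) - v3*sin(theta) = 3*0.7880 - (-1)*0.6157 = 2.98
v'_3 = v1*sin(theta) + v3*cos(theta) = 3*0.6157 + (-1)*0.7880 = 1.06
v' = 2.98*e1 - 5.00*e2 + 1.06*e3


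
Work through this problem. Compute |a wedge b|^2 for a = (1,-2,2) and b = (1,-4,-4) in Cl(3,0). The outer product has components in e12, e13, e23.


a wedge b = (a1*b2 - a2*b1)*e12 + (a1*b3 - a3*b1)*e13 + (a2*b3 - a3*b2)*e23
e12 coeff: 1*(-4) - (-2)*1 = -4 - (-2) = -2
e13 coeff: 1*(-4) - 2*1 = -4 - 2 = -6
e23 coeff: (-2)*(-4) - 2*(-4) = 8 - (-8) = 16
|a wedge b|^2 = (-2)^2 + (-6)^2 + 16^2
= 4 + 36 + 256
= 296


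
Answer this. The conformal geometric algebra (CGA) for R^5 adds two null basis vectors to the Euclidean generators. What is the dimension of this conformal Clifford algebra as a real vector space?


The conformal model of R^5 uses Cl(6,1): the 5 Euclidean generators plus two extra orthogonal generators e+ (e+^2 = +1) and e- (e-^2 = -1), from which the null vectors e0, einf are built.
Number of generators m = 5 + 2 = 7.
dim Cl(p,q) = 2^m = 2^7 = 128


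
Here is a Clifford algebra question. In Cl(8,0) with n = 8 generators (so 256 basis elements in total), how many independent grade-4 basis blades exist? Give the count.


Number of grade-k basis blades in Cl(p,q) with n = p + q is C(n, k).
n = 8 + 0 = 8
C(8, 4) = 8! / (4! * 4!)
= 40320 / (24 * 24)
= 70


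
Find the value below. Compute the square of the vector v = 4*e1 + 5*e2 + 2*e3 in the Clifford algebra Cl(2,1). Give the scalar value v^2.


v^2 = sum of c_i^2 * e_i^2
Positive signature terms (e_i^2 = +1): 4^2 + 5^2 = 41
Negative signature terms (e_j^2 = -1): 2^2 = 4
v^2 = 41 - 4 = 37


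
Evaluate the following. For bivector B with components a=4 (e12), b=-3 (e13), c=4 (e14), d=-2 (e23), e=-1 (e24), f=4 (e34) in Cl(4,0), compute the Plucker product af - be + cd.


Plucker relation: af - be + cd
a*f = 4*4 = 16
b*e = (-3)*(-1) = 3
c*d = 4*(-2) = -8
af - be + cd = 16 - 3 + (-8)
= 5


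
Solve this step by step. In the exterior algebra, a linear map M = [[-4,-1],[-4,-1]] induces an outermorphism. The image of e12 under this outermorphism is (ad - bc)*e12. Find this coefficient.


The outermorphism of a linear map f sends e1^e2 to f(e1)^f(e2).
f(e1) = -4*e1 - 4*e2
f(e2) = -1*e1 - 1*e2
f(e1) ^ f(e2) = (-4*e1 - 4*e2) ^ (-1*e1 - 1*e2)
= (-4)*(-1)*e12 + (-4)*(-1)*e21
= (4 - 4)*e12
= 0*e12
Coefficient = 0


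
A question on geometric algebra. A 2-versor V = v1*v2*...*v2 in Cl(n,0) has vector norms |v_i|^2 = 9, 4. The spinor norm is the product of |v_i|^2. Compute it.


Spinor norm N(V) = |v1|^2 * |v2|^2 * ... * |v2|^2
= 9 * 4
Running product: 9, 36
N(V) = 36


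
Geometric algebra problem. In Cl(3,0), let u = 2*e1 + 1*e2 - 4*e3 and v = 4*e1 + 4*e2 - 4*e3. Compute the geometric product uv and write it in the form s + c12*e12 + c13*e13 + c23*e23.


In Cl(3,0): e_i^2 = 1, e_ie_j = -e_je_i for i != j.
Scalar part = u . v = 2*4 + 1*4 + (-4)*(-4)
= 8 + 4 + 16 = 28
e12 coeff = 2*4 - 1*4 = 8 - 4 = 4
e13 coeff = 2*(-4) - (-4)*4 = -8 - (-16) = 8
e23 coeff = 1*(-4) - (-4)*4 = -4 - (-16) = 12
uv = 28 + 4*e12 + 8*e13 + 12*e23


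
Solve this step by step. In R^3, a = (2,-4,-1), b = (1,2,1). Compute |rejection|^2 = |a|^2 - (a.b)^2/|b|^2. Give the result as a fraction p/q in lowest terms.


|a|^2 = 2^2 + (-4)^2 + (-1)^2 = 21
|b|^2 = 1^2 + 2^2 + 1^2 = 6
a . b = 2*1 + (-4)*2 + (-1)*1 = -7
(a.b)^2 = (-7)^2 = 49
|rej|^2 = 21 - 49/6
= (126 - 49)/6
= 77/6
In lowest terms: 77/6


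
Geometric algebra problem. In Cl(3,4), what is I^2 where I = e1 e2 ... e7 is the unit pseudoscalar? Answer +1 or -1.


The pseudoscalar I = e1...e_n (product of all n generators) of Cl(p,q) satisfies I^2 = (-1)^(q + n(n-1)/2).
p = 3, q = 4, n = p + q = 7
n(n-1)/2 = 7 * 6 / 2 = 21
Exponent = q + n(n-1)/2 = 4 + 21 = 25
I^2 = (-1)^25 = -1


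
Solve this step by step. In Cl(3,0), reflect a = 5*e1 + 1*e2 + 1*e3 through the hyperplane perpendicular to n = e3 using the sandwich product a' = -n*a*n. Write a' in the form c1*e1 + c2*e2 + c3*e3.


Reflection formula: a' = -n*a*n, with n = e3 (unit vector, n^2 = 1).
For reflection through hyperplane perp to e3:
The component along e3 flips sign, others stay.
a = (5, 1, 1)
a' = (5, 1, -1)
a' = 5*e1 + 1*e2 - 1*e3


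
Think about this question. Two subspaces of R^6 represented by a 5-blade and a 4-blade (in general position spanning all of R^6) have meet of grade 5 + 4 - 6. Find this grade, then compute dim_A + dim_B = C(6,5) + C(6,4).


Meet grade = grade(A) + grade(B) - n
= 5 + 4 - 6 = 3
C(6,5) = 6
C(6,4) = 15
dim_A + dim_B = 6 + 15 = 21


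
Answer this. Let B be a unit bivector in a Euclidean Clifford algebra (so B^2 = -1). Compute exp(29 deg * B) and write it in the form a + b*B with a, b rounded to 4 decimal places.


For a unit bivector B with B^2 = -1, the exponential series gives
e^(theta*B) = cos(theta) + sin(theta)*B (the GA analogue of Euler's formula).
theta = 29 degrees = 0.506145 rad
cos(29 deg) = 0.8746
sin(29 deg) = 0.4848
exp(theta*B) = 0.8746 + 0.4848*B


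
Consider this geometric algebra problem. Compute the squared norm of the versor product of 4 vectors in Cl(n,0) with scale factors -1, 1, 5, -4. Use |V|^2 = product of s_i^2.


Each vector v_i has |v_i|^2 = s_i^2
Squared scales: (-1)^2 = 1, 1^2 = 1, 5^2 = 25, (-4)^2 = 16
|V|^2 = 1 * 1 * 25 * 16
= 400


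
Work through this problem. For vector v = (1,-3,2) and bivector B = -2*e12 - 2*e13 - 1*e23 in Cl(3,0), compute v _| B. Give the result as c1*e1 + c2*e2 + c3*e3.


Left contraction v _| B = <vB>_1 (grade-1 part of the geometric product vB).
Using e1_|e12 = e2, e2_|e12 = -e1, e1_|e13 = e3, e3_|e13 = -e1, e2_|e23 = e3, e3_|e23 = -e2:
e1 coeff: -v2*b12 - v3*b13 = -(-3)*(-2) - (2)*(-2) = -2
e2 coeff: v1*b12 - v3*b23 = (1)*(-2) - (2)*(-1) = 0
e3 coeff: v1*b13 + v2*b23 = (1)*(-2) + (-3)*(-1) = 1
v _| B = -2*e1 + 0*e2 + 1*e3


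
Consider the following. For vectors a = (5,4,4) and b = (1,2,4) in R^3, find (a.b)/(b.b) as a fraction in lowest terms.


Projection coefficient = (a . b) / (b . b)
a . b = 5*1 + 4*2 + 4*4
= 5 + 8 + 16 = 29
b . b = 1^2 + 2^2 + 4^2
= 1 + 4 + 16 = 21
Coefficient = 29/21
In lowest terms: 29/21


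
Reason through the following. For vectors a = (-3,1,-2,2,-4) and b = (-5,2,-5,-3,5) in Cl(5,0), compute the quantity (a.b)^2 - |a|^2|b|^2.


a . b = (-3)*(-5) + 1*2 + (-2)*(-5) + 2*(-3) + (-4)*5
= 15 + 2 + 10 + (-6) + (-20) = 1
|a|^2 = (-3)^2 + 1^2 + (-2)^2 + 2^2 + (-4)^2 = 34
|b|^2 = (-5)^2 + 2^2 + (-5)^2 + (-3)^2 + 5^2 = 88
(a.b)^2 = 1^2 = 1
|a|^2 * |b|^2 = 34 * 88 = 2992
Result = 1 - 2992 = -2991


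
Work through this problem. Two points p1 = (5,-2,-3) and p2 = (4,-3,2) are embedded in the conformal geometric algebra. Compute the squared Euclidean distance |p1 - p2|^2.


p1 - p2 = (1, 1, -5)
|p1 - p2|^2 = 1^2 + 1^2 + (-5)^2
= 1 + 1 + 25
= 27


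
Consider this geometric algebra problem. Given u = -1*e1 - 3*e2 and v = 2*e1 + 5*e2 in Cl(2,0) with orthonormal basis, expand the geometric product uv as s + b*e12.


Expand: (-1*e1 - 3*e2)(2*e1 + 5*e2)
= (-1)*2*e1e1 + (-1)*5*e1e2 + (-3)*2*e2e1 + (-3)*5*e2e2
Using e1^2 = e2^2 = 1, e2e1 = -e1e2:
Scalar part s = (-1)*2 + (-3)*5 = -2 + (-15) = -17
Bivector part b = (-1)*5 - (-3)*2 = -5 - (-6) = 1
uv = -17 + 1*e12


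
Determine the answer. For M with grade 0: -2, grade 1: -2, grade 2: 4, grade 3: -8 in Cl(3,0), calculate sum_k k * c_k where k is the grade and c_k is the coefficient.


Grade-weighted sum = sum of grade_k * coefficient_k
0*(-2) = 0
1*(-2) = -2
2*4 = 8
3*(-8) = -24
Total = 0 + (-2) + 8 + (-24) = -18


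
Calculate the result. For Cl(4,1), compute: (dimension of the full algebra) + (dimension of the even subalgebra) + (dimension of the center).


n = 4 + 1 = 5
Total dim = 2^5 = 32
Even subalgebra dim = 2^4 = 16
n is odd, so center dim = 2
Sum = 32 + 16 + 2 = 50


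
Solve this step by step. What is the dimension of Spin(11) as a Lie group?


Spin(n) double-covers SO(n); both have Lie algebra so(n) of dimension n(n-1)/2.
n = 11
n(n-1) = 11 * 10 = 110
dim Spin(11) = 110/2 = 55


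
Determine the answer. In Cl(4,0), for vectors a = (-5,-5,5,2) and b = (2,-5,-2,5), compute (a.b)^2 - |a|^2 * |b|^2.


a . b = (-5)*2 + (-5)*(-5) + 5*(-2) + 2*5
= -10 + 25 + (-10) + 10 = 15
|a|^2 = (-5)^2 + (-5)^2 + 5^2 + 2^2 = 79
|b|^2 = 2^2 + (-5)^2 + (-2)^2 + 5^2 = 58
(a.b)^2 = 15^2 = 225
|a|^2 * |b|^2 = 79 * 58 = 4582
Result = 225 - 4582 = -4357


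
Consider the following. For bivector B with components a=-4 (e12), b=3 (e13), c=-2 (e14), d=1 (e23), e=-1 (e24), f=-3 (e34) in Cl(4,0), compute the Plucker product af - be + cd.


Plucker relation: af - be + cd
a*f = (-4)*(-3) = 12
b*e = 3*(-1) = -3
c*d = (-2)*1 = -2
af - be + cd = 12 - (-3) + (-2)
= 13


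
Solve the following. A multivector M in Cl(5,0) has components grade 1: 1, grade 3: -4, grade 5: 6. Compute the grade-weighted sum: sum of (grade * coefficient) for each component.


Grade-weighted sum = sum of grade_k * coefficient_k
1*1 = 1
3*(-4) = -12
5*6 = 30
Total = 1 + (-12) + 30 = 19


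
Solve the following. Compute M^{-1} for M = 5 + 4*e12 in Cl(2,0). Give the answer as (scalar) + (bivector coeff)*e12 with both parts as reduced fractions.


M = 5 + 4*e12, where e12^2 = -1.
Since M commutes with its reverse ~M = a - b*e12, M * ~M = a^2 - b^2*e12^2 = a^2 + b^2.
So M^{-1} = ~M / (a^2 + b^2) = (a - b*e12)/(a^2 + b^2).
a^2 + b^2 = 25 + 16 = 41
Scalar part = 5/41 = 5/41
Bivector coeff = -4/41 = -4/41
M^{-1} = 5/41 - 4/41*e12


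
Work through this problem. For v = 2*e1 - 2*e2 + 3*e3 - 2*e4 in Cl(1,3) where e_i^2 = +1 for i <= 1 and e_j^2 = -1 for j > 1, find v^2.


v^2 = sum of c_i^2 * e_i^2
Positive signature terms (e_i^2 = +1): 2^2 = 4
Negative signature terms (e_j^2 = -1): (-2)^2 + 3^2 + (-2)^2 = 17
v^2 = 4 - 17 = -13


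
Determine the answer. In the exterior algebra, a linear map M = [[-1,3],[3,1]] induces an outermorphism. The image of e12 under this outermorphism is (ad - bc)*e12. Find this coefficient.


The outermorphism of a linear map f sends e1^e2 to f(e1)^f(e2).
f(e1) = -1*e1 + 3*e2
f(e2) = 3*e1 + 1*e2
f(e1) ^ f(e2) = (-1*e1 + 3*e2) ^ (3*e1 + 1*e2)
= (-1)*1*e12 + 3*3*e21
= (-1 - 9)*e12
= -10*e12
Coefficient = -10


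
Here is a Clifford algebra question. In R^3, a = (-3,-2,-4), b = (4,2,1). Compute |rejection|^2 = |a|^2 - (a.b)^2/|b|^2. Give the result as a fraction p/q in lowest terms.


|a|^2 = (-3)^2 + (-2)^2 + (-4)^2 = 29
|b|^2 = 4^2 + 2^2 + 1^2 = 21
a . b = (-3)*4 + (-2)*2 + (-4)*1 = -20
(a.b)^2 = (-20)^2 = 400
|rej|^2 = 29 - 400/21
= (609 - 400)/21
= 209/21
In lowest terms: 209/21


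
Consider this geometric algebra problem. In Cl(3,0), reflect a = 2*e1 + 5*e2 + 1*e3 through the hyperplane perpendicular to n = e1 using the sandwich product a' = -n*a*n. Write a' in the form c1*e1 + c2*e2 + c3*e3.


Reflection formula: a' = -n*a*n, with n = e1 (unit vector, n^2 = 1).
For reflection through hyperplane perp to e1:
The component along e1 flips sign, others stay.
a = (2, 5, 1)
a' = (-2, 5, 1)
a' = -2*e1 + 5*e2 + 1*e3


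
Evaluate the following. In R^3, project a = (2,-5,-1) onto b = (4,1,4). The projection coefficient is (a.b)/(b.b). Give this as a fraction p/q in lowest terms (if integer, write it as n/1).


Projection coefficient = (a . b) / (b . b)
a . b = 2*4 + (-5)*1 + (-1)*4
= 8 + (-5) + (-4) = -1
b . b = 4^2 + 1^2 + 4^2
= 16 + 1 + 16 = 33
Coefficient = -1/33
In lowest terms: -1/33


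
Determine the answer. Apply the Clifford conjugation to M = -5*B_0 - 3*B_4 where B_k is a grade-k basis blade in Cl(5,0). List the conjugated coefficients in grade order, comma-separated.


Clifford conjugate sign for grade k: (-1)^(k(k+1)/2)
Grade 0: (-1)^(0*1/2) = (-1)^0 = 1, coeff -5 -> -5
Grade 4: (-1)^(4*5/2) = (-1)^10 = 1, coeff -3 -> -3
Conjugated coefficients: -5, -3


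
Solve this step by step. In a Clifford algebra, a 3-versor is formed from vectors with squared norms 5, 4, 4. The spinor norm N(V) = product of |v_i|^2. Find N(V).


Spinor norm N(V) = |v1|^2 * |v2|^2 * ... * |v3|^2
= 5 * 4 * 4
Running product: 5, 20, 80
N(V) = 80


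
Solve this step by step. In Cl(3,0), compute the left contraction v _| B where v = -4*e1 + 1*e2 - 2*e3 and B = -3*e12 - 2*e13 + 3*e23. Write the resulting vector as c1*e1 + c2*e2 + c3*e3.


Left contraction v _| B = <vB>_1 (grade-1 part of the geometric product vB).
Using e1_|e12 = e2, e2_|e12 = -e1, e1_|e13 = e3, e3_|e13 = -e1, e2_|e23 = e3, e3_|e23 = -e2:
e1 coeff: -v2*b12 - v3*b13 = -(1)*(-3) - (-2)*(-2) = -1
e2 coeff: v1*b12 - v3*b23 = (-4)*(-3) - (-2)*(3) = 18
e3 coeff: v1*b13 + v2*b23 = (-4)*(-2) + (1)*(3) = 11
v _| B = -1*e1 + 18*e2 + 11*e3


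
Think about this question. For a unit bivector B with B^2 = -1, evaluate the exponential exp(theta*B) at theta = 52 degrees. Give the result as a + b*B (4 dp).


For a unit bivector B with B^2 = -1, the exponential series gives
e^(theta*B) = cos(theta) + sin(theta)*B (the GA analogue of Euler's formula).
theta = 52 degrees = 0.907571 rad
cos(52 deg) = 0.6157
sin(52 deg) = 0.7880
exp(theta*B) = 0.6157 + 0.7880*B


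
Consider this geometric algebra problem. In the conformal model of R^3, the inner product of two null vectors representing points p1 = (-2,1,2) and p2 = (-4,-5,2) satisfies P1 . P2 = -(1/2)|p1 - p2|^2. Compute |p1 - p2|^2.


p1 - p2 = (2, 6, 0)
|p1 - p2|^2 = 2^2 + 6^2 + 0^2
= 4 + 36 + 0
= 40


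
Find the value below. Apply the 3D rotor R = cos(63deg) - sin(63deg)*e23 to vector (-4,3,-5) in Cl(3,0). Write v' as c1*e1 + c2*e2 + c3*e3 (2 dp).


Rotor R = cos(63deg) - sin(63deg)*e23
Rotation angle theta = 2 * 63 = 126 degrees in the e23 plane (e2 -> e3).
The component perpendicular to the plane (e1) is invariant: v'_1 = v1 = -4.00
cos(126deg) = -0.5878, sin(126deg) = 0.8090
v'_2 = v2*cos(theta) - v3*sin(theta) = 3*(-0.5878) - (-5)*0.8090 = 2.28
v'_3 = v2*sin(theta) + v3*cos(theta) = 3*0.8090 + (-5)*(-0.5878) = 5.37
v' = -4.00*e1 + 2.28*e2 + 5.37*e3


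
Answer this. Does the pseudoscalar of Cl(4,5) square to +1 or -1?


The pseudoscalar I = e1...e_n (product of all n generators) of Cl(p,q) satisfies I^2 = (-1)^(q + n(n-1)/2).
p = 4, q = 5, n = p + q = 9
n(n-1)/2 = 9 * 8 / 2 = 36
Exponent = q + n(n-1)/2 = 5 + 36 = 41
I^2 = (-1)^41 = -1


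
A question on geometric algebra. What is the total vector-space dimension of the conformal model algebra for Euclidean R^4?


The conformal model of R^4 uses Cl(5,1): the 4 Euclidean generators plus two extra orthogonal generators e+ (e+^2 = +1) and e- (e-^2 = -1), from which the null vectors e0, einf are built.
Number of generators m = 4 + 2 = 6.
dim Cl(p,q) = 2^m = 2^6 = 64


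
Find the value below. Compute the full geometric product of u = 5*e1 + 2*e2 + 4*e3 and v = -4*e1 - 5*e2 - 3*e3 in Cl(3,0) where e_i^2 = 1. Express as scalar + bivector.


In Cl(3,0): e_i^2 = 1, e_ie_j = -e_je_i for i != j.
Scalar part = u . v = 5*(-4) + 2*(-5) + 4*(-3)
= -20 + (-10) + (-12) = -42
e12 coeff = 5*(-5) - 2*(-4) = -25 - (-8) = -17
e13 coeff = 5*(-3) - 4*(-4) = -15 - (-16) = 1
e23 coeff = 2*(-3) - 4*(-5) = -6 - (-20) = 14
uv = -42 - 17*e12 + 1*e13 + 14*e23


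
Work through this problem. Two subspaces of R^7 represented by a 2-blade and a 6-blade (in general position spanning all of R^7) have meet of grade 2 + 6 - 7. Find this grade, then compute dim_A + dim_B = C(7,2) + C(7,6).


Meet grade = grade(A) + grade(B) - n
= 2 + 6 - 7 = 1
C(7,2) = 21
C(7,6) = 7
dim_A + dim_B = 21 + 7 = 28


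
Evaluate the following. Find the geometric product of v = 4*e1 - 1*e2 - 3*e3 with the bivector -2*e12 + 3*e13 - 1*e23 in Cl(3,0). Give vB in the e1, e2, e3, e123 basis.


vB has grade-1 (vector) and grade-3 (trivector) parts: vB = (v _| B) + (v ^ B).
Vector part <vB>_1:
  e1: -v2*b12 - v3*b13 = -(-1)*(-2) - (-3)*(3) = 7
  e2: v1*b12 - v3*b23 = (4)*(-2) - (-3)*(-1) = -11
  e3: v1*b13 + v2*b23 = (4)*(3) + (-1)*(-1) = 13
Trivector part <vB>_3:
  e123: v1*b23 - v2*b13 + v3*b12 = (4)*(-1) - (-1)*(3) + (-3)*(-2) = 5
vB = 7*e1 - 11*e2 + 13*e3 + 5*e123


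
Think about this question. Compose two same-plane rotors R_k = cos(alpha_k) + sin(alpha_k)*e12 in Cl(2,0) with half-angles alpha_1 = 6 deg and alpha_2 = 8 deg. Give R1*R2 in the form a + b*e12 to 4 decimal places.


Same-plane rotors commute and their half-angles add:
R1*R2 = cos(a1 + a2) + sin(a1 + a2)*e12.
a1 + a2 = 6 + 8 = 14 deg
cos(14 deg) = 0.9703
sin(14 deg) = 0.2419
R1*R2 = 0.9703 + 0.2419*e12


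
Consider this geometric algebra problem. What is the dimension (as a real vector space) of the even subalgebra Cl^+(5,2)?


Even subalgebra dimension = 2^(n-1)
n = 5 + 2 = 7
2^(7 - 1) = 2^6 = 64
Verification: sum of C(7,k) for even k = 1 + 21 + 35 + 7 = 64
Result = 64


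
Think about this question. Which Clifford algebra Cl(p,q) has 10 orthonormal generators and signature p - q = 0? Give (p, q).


We need p + q = 10 and p - q = 0.
Adding: 2p = 10 + 0 = 10, so p = 5.
Then q = 10 - 5 = 5.
(p, q) = (5, 5)


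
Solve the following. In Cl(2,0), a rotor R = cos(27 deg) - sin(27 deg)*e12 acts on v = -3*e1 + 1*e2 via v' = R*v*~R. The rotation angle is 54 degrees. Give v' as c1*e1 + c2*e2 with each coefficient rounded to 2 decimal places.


Rotor R = cos(27deg) - sin(27deg)*e12
Rotation angle theta = 2 * 27 = 54 degrees
v' = R*v*~R rotates v by theta.
cos(54deg) = 0.5878, sin(54deg) = 0.8090
v'_1 = -3*cos(54deg) - 1*sin(54deg)
= -3*0.5878 - 1*0.8090
= -2.57
v'_2 = -3*sin(54deg) + 1*cos(54deg)
= -3*0.8090 + 1*0.5878
= -1.84
v' = -2.57*e1 - 1.84*e2


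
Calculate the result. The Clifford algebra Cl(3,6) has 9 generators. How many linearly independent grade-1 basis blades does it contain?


Number of grade-k basis blades in Cl(p,q) with n = p + q is C(n, k).
n = 3 + 6 = 9
C(9, 1) = 9! / (1! * 8!)
= 362880 / (1 * 40320)
= 9


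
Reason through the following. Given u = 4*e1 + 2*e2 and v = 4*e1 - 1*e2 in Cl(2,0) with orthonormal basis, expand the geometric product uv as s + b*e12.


Expand: (4*e1 + 2*e2)(4*e1 - 1*e2)
= 4*4*e1e1 + 4*(-1)*e1e2 + 2*4*e2e1 + 2*(-1)*e2e2
Using e1^2 = e2^2 = 1, e2e1 = -e1e2:
Scalar part s = 4*4 + 2*(-1) = 16 + (-2) = 14
Bivector part b = 4*(-1) - 2*4 = -4 - 8 = -12
uv = 14 - 12*e12


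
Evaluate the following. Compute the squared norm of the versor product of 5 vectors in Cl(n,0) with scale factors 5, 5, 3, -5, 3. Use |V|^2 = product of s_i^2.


Each vector v_i has |v_i|^2 = s_i^2
Squared scales: 5^2 = 25, 5^2 = 25, 3^2 = 9, (-5)^2 = 25, 3^2 = 9
|V|^2 = 25 * 25 * 9 * 25 * 9
= 1265625


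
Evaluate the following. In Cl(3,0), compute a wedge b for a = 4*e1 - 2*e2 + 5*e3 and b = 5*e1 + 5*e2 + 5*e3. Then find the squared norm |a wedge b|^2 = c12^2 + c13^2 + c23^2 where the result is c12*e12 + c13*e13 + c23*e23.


a wedge b = (a1*b2 - a2*b1)*e12 + (a1*b3 - a3*b1)*e13 + (a2*b3 - a3*b2)*e23
e12 coeff: 4*5 - (-2)*5 = 20 - (-10) = 30
e13 coeff: 4*5 - 5*5 = 20 - 25 = -5
e23 coeff: (-2)*5 - 5*5 = -10 - 25 = -35
|a wedge b|^2 = 30^2 + (-5)^2 + (-35)^2
= 900 + 25 + 1225
= 2150


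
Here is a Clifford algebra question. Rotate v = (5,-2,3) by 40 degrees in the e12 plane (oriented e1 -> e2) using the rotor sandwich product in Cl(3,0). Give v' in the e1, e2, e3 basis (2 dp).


Rotor R = cos(20deg) - sin(20deg)*e12
Rotation angle theta = 2 * 20 = 40 degrees in the e12 plane (e1 -> e2).
The component perpendicular to the plane (e3) is invariant: v'_3 = v3 = 3.00
cos(40deg) = 0.7660, sin(40deg) = 0.6428
v'_1 = v1*cos(theta) - v2*sin(theta) = 5*0.7660 - (-2)*0.6428 = 5.12
v'_2 = v1*sin(theta) + v2*cos(theta) = 5*0.6428 + (-2)*0.7660 = 1.68
v' = 5.12*e1 + 1.68*e2 + 3.00*e3


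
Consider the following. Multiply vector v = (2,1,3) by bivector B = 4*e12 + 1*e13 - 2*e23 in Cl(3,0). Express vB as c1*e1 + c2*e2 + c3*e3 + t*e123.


vB has grade-1 (vector) and grade-3 (trivector) parts: vB = (v _| B) + (v ^ B).
Vector part <vB>_1:
  e1: -v2*b12 - v3*b13 = -(1)*(4) - (3)*(1) = -7
  e2: v1*b12 - v3*b23 = (2)*(4) - (3)*(-2) = 14
  e3: v1*b13 + v2*b23 = (2)*(1) + (1)*(-2) = 0
Trivector part <vB>_3:
  e123: v1*b23 - v2*b13 + v3*b12 = (2)*(-2) - (1)*(1) + (3)*(4) = 7
vB = -7*e1 + 14*e2 + 0*e3 + 7*e123


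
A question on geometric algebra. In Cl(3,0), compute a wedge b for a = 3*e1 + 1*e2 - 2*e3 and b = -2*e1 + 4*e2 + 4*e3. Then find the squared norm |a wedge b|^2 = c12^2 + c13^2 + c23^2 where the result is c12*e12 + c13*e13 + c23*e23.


a wedge b = (a1*b2 - a2*b1)*e12 + (a1*b3 - a3*b1)*e13 + (a2*b3 - a3*b2)*e23
e12 coeff: 3*4 - 1*(-2) = 12 - (-2) = 14
e13 coeff: 3*4 - (-2)*(-2) = 12 - 4 = 8
e23 coeff: 1*4 - (-2)*4 = 4 - (-8) = 12
|a wedge b|^2 = 14^2 + 8^2 + 12^2
= 196 + 64 + 144
= 404


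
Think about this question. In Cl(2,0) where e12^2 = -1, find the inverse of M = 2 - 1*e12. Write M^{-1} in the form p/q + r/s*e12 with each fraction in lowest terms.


M = 2 - 1*e12, where e12^2 = -1.
Since M commutes with its reverse ~M = a - b*e12, M * ~M = a^2 - b^2*e12^2 = a^2 + b^2.
So M^{-1} = ~M / (a^2 + b^2) = (a - b*e12)/(a^2 + b^2).
a^2 + b^2 = 4 + 1 = 5
Scalar part = 2/5 = 2/5
Bivector coeff = 1/5 = 1/5
M^{-1} = 2/5 + 1/5*e12


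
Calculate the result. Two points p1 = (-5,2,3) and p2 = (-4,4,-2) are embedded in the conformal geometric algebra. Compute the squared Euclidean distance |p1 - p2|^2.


p1 - p2 = (-1, -2, 5)
|p1 - p2|^2 = (-1)^2 + (-2)^2 + 5^2
= 1 + 4 + 25
= 30


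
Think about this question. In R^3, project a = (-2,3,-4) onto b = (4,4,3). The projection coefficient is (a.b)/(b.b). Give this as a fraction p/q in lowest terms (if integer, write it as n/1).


Projection coefficient = (a . b) / (b . b)
a . b = (-2)*4 + 3*4 + (-4)*3
= -8 + 12 + (-12) = -8
b . b = 4^2 + 4^2 + 3^2
= 16 + 16 + 9 = 41
Coefficient = -8/41
In lowest terms: -8/41


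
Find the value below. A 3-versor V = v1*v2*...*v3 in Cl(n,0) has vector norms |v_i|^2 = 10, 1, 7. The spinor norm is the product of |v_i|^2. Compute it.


Spinor norm N(V) = |v1|^2 * |v2|^2 * ... * |v3|^2
= 10 * 1 * 7
Running product: 10, 10, 70
N(V) = 70


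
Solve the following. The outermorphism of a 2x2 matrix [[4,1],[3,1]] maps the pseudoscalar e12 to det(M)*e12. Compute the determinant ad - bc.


The outermorphism of a linear map f sends e1^e2 to f(e1)^f(e2).
f(e1) = 4*e1 + 3*e2
f(e2) = 1*e1 + 1*e2
f(e1) ^ f(e2) = (4*e1 + 3*e2) ^ (1*e1 + 1*e2)
= 4*1*e12 + 3*1*e21
= (4 - 3)*e12
= 1*e12
Coefficient = 1


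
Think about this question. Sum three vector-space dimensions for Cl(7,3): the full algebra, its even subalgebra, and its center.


n = 7 + 3 = 10
Total dim = 2^10 = 1024
Even subalgebra dim = 2^9 = 512
n is even, so center dim = 1
Sum = 1024 + 512 + 1 = 1537


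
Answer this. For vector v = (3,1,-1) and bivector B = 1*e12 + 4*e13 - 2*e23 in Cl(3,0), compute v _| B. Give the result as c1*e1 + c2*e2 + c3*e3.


Left contraction v _| B = <vB>_1 (grade-1 part of the geometric product vB).
Using e1_|e12 = e2, e2_|e12 = -e1, e1_|e13 = e3, e3_|e13 = -e1, e2_|e23 = e3, e3_|e23 = -e2:
e1 coeff: -v2*b12 - v3*b13 = -(1)*(1) - (-1)*(4) = 3
e2 coeff: v1*b12 - v3*b23 = (3)*(1) - (-1)*(-2) = 1
e3 coeff: v1*b13 + v2*b23 = (3)*(4) + (1)*(-2) = 10
v _| B = 3*e1 + 1*e2 + 10*e3


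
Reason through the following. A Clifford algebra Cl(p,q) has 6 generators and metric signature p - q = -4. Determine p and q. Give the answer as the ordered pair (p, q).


We need p + q = 6 and p - q = -4.
Adding: 2p = 6 + (-4) = 2, so p = 1.
Then q = 6 - 1 = 5.
(p, q) = (1, 5)


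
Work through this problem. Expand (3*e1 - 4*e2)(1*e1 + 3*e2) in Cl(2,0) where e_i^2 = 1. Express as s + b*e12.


Expand: (3*e1 - 4*e2)(1*e1 + 3*e2)
= 3*1*e1e1 + 3*3*e1e2 + (-4)*1*e2e1 + (-4)*3*e2e2
Using e1^2 = e2^2 = 1, e2e1 = -e1e2:
Scalar part s = 3*1 + (-4)*3 = 3 + (-12) = -9
Bivector part b = 3*3 - (-4)*1 = 9 - (-4) = 13
uv = -9 + 13*e12


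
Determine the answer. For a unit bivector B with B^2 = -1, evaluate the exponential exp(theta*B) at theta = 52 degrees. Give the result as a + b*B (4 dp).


For a unit bivector B with B^2 = -1, the exponential series gives
e^(theta*B) = cos(theta) + sin(theta)*B (the GA analogue of Euler's formula).
theta = 52 degrees = 0.907571 rad
cos(52 deg) = 0.6157
sin(52 deg) = 0.7880
exp(theta*B) = 0.6157 + 0.7880*B


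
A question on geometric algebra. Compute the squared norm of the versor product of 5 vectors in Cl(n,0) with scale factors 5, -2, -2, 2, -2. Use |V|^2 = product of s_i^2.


Each vector v_i has |v_i|^2 = s_i^2
Squared scales: 5^2 = 25, (-2)^2 = 4, (-2)^2 = 4, 2^2 = 4, (-2)^2 = 4
|V|^2 = 25 * 4 * 4 * 4 * 4
= 6400


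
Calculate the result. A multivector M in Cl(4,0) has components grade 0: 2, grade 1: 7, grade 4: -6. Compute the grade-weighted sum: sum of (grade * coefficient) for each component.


Grade-weighted sum = sum of grade_k * coefficient_k
0*2 = 0
1*7 = 7
4*(-6) = -24
Total = 0 + 7 + (-24) = -17


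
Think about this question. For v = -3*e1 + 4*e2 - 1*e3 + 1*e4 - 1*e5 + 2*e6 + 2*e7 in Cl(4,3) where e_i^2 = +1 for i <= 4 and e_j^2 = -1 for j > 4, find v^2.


v^2 = sum of c_i^2 * e_i^2
Positive signature terms (e_i^2 = +1): (-3)^2 + 4^2 + (-1)^2 + 1^2 = 27
Negative signature terms (e_j^2 = -1): (-1)^2 + 2^2 + 2^2 = 9
v^2 = 27 - 9 = 18


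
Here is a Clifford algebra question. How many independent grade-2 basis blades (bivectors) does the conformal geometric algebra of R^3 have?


The conformal model of R^3 uses Cl(4,1) with m = 3 + 2 = 5 generators.
Number of grade-2 blades = C(m, 2) = C(5, 2)
= 5*4/2 = 10


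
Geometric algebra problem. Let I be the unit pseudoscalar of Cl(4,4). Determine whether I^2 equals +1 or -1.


The pseudoscalar I = e1...e_n (product of all n generators) of Cl(p,q) satisfies I^2 = (-1)^(q + n(n-1)/2).
p = 4, q = 4, n = p + q = 8
n(n-1)/2 = 8 * 7 / 2 = 28
Exponent = q + n(n-1)/2 = 4 + 28 = 32
I^2 = (-1)^32 = +1


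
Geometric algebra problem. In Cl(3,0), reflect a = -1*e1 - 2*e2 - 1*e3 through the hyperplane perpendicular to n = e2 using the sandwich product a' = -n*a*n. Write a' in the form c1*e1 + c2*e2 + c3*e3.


Reflection formula: a' = -n*a*n, with n = e2 (unit vector, n^2 = 1).
For reflection through hyperplane perp to e2:
The component along e2 flips sign, others stay.
a = (-1, -2, -1)
a' = (-1, 2, -1)
a' = -1*e1 + 2*e2 - 1*e3


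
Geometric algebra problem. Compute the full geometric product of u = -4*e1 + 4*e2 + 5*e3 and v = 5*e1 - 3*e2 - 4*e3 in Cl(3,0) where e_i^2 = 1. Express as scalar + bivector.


In Cl(3,0): e_i^2 = 1, e_ie_j = -e_je_i for i != j.
Scalar part = u . v = (-4)*5 + 4*(-3) + 5*(-4)
= -20 + (-12) + (-20) = -52
e12 coeff = (-4)*(-3) - 4*5 = 12 - 20 = -8
e13 coeff = (-4)*(-4) - 5*5 = 16 - 25 = -9
e23 coeff = 4*(-4) - 5*(-3) = -16 - (-15) = -1
uv = -52 - 8*e12 - 9*e13 - 1*e23


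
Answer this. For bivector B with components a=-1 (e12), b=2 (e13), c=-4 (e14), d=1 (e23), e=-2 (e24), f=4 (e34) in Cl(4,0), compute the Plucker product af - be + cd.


Plucker relation: af - be + cd
a*f = (-1)*4 = -4
b*e = 2*(-2) = -4
c*d = (-4)*1 = -4
af - be + cd = -4 - (-4) + (-4)
= -4


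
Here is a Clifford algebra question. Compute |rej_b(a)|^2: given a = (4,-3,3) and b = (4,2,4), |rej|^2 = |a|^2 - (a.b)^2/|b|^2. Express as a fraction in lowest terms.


|a|^2 = 4^2 + (-3)^2 + 3^2 = 34
|b|^2 = 4^2 + 2^2 + 4^2 = 36
a . b = 4*4 + (-3)*2 + 3*4 = 22
(a.b)^2 = 22^2 = 484
|rej|^2 = 34 - 484/36
= (1224 - 484)/36
= 740/36
In lowest terms: 185/9


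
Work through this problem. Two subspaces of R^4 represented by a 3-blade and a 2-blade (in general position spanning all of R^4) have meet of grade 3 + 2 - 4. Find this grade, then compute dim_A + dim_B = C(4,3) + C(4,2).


Meet grade = grade(A) + grade(B) - n
= 3 + 2 - 4 = 1
C(4,3) = 4
C(4,2) = 6
dim_A + dim_B = 4 + 6 = 10


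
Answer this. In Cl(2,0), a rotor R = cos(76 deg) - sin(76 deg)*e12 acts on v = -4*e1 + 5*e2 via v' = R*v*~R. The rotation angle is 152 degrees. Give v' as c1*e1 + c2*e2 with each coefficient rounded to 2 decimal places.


Rotor R = cos(76deg) - sin(76deg)*e12
Rotation angle theta = 2 * 76 = 152 degrees
v' = R*v*~R rotates v by theta.
cos(152deg) = -0.8829, sin(152deg) = 0.4695
v'_1 = -4*cos(152deg) - 5*sin(152deg)
= -4*(-0.8829) - 5*0.4695
= 1.18
v'_2 = -4*sin(152deg) + 5*cos(152deg)
= -4*0.4695 + 5*(-0.8829)
= -6.29
v' = 1.18*e1 - 6.29*e2


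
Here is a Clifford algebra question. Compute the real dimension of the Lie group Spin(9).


Spin(n) double-covers SO(n); both have Lie algebra so(n) of dimension n(n-1)/2.
n = 9
n(n-1) = 9 * 8 = 72
dim Spin(9) = 72/2 = 36


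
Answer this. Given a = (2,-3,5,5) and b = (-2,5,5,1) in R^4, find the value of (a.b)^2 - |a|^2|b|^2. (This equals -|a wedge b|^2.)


a . b = 2*(-2) + (-3)*5 + 5*5 + 5*1
= -4 + (-15) + 25 + 5 = 11
|a|^2 = 2^2 + (-3)^2 + 5^2 + 5^2 = 63
|b|^2 = (-2)^2 + 5^2 + 5^2 + 1^2 = 55
(a.b)^2 = 11^2 = 121
|a|^2 * |b|^2 = 63 * 55 = 3465
Result = 121 - 3465 = -3344


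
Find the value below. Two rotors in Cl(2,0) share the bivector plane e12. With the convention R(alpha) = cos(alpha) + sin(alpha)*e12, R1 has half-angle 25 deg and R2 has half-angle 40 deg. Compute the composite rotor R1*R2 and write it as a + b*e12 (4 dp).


Same-plane rotors commute and their half-angles add:
R1*R2 = cos(a1 + a2) + sin(a1 + a2)*e12.
a1 + a2 = 25 + 40 = 65 deg
cos(65 deg) = 0.4226
sin(65 deg) = 0.9063
R1*R2 = 0.4226 + 0.9063*e12


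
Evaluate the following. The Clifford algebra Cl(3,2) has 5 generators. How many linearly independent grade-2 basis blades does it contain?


Number of grade-k basis blades in Cl(p,q) with n = p + q is C(n, k).
n = 3 + 2 = 5
C(5, 2) = 5! / (2! * 3!)
= 120 / (2 * 6)
= 10


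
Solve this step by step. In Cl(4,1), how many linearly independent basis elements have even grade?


Even subalgebra dimension = 2^(n-1)
n = 4 + 1 = 5
2^(5 - 1) = 2^4 = 16
Verification: sum of C(5,k) for even k = 1 + 10 + 5 = 16
Result = 16


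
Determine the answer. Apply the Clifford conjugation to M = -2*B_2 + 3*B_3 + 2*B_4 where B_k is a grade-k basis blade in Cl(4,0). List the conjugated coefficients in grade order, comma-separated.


Clifford conjugate sign for grade k: (-1)^(k(k+1)/2)
Grade 2: (-1)^(2*3/2) = (-1)^3 = -1, coeff -2 -> 2
Grade 3: (-1)^(3*4/2) = (-1)^6 = 1, coeff 3 -> 3
Grade 4: (-1)^(4*5/2) = (-1)^10 = 1, coeff 2 -> 2
Conjugated coefficients: 2, 3, 2


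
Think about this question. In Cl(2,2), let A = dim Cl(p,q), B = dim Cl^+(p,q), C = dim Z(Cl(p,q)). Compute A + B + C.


n = 2 + 2 = 4
Total dim = 2^4 = 16
Even subalgebra dim = 2^3 = 8
n is even, so center dim = 1
Sum = 16 + 8 + 1 = 25


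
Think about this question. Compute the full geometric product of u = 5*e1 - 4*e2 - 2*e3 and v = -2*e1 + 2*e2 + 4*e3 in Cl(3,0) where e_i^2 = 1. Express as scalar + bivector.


In Cl(3,0): e_i^2 = 1, e_ie_j = -e_je_i for i != j.
Scalar part = u . v = 5*(-2) + (-4)*2 + (-2)*4
= -10 + (-8) + (-8) = -26
e12 coeff = 5*2 - (-4)*(-2) = 10 - 8 = 2
e13 coeff = 5*4 - (-2)*(-2) = 20 - 4 = 16
e23 coeff = (-4)*4 - (-2)*2 = -16 - (-4) = -12
uv = -26 + 2*e12 + 16*e13 - 12*e23


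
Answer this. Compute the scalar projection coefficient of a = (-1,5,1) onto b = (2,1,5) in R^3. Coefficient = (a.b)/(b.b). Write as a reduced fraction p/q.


Projection coefficient = (a . b) / (b . b)
a . b = (-1)*2 + 5*1 + 1*5
= -2 + 5 + 5 = 8
b . b = 2^2 + 1^2 + 5^2
= 4 + 1 + 25 = 30
Coefficient = 8/30
In lowest terms: 4/15


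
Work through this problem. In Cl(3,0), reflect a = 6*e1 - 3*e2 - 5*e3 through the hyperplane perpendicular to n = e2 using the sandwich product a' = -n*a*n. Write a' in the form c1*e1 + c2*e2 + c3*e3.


Reflection formula: a' = -n*a*n, with n = e2 (unit vector, n^2 = 1).
For reflection through hyperplane perp to e2:
The component along e2 flips sign, others stay.
a = (6, -3, -5)
a' = (6, 3, -5)
a' = 6*e1 + 3*e2 - 5*e3


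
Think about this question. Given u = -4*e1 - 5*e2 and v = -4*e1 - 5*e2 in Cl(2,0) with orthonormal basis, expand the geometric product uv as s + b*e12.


Expand: (-4*e1 - 5*e2)(-4*e1 - 5*e2)
= (-4)*(-4)*e1e1 + (-4)*(-5)*e1e2 + (-5)*(-4)*e2e1 + (-5)*(-5)*e2e2
Using e1^2 = e2^2 = 1, e2e1 = -e1e2:
Scalar part s = (-4)*(-4) + (-5)*(-5) = 16 + 25 = 41
Bivector part b = (-4)*(-5) - (-5)*(-4) = 20 - 20 = 0
uv = 41 + 0*e12


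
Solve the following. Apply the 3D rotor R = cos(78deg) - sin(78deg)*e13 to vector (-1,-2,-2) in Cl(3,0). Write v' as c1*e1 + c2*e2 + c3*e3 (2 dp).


Rotor R = cos(78deg) - sin(78deg)*e13
Rotation angle theta = 2 * 78 = 156 degrees in the e13 plane (e1 -> e3).
The component perpendicular to the plane (e2) is invariant: v'_2 = v2 = -2.00
cos(156deg) = -0.9135, sin(156deg) = 0.4067
v'_1 = v1*cos(theta) - v3*sin(theta) = -1*(-0.9135) - (-2)*0.4067 = 1.73
v'_3 = v1*sin(theta) + v3*cos(theta) = -1*0.4067 + (-2)*(-0.9135) = 1.42
v' = 1.73*e1 - 2.00*e2 + 1.42*e3


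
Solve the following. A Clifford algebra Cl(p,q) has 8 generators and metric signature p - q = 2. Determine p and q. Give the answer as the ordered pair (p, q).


We need p + q = 8 and p - q = 2.
Adding: 2p = 8 + 2 = 10, so p = 5.
Then q = 8 - 5 = 3.
(p, q) = (5, 3)


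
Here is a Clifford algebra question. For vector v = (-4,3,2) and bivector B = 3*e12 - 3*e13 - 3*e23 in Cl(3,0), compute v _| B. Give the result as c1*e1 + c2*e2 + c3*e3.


Left contraction v _| B = <vB>_1 (grade-1 part of the geometric product vB).
Using e1_|e12 = e2, e2_|e12 = -e1, e1_|e13 = e3, e3_|e13 = -e1, e2_|e23 = e3, e3_|e23 = -e2:
e1 coeff: -v2*b12 - v3*b13 = -(3)*(3) - (2)*(-3) = -3
e2 coeff: v1*b12 - v3*b23 = (-4)*(3) - (2)*(-3) = -6
e3 coeff: v1*b13 + v2*b23 = (-4)*(-3) + (3)*(-3) = 3
v _| B = -3*e1 - 6*e2 + 3*e3
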